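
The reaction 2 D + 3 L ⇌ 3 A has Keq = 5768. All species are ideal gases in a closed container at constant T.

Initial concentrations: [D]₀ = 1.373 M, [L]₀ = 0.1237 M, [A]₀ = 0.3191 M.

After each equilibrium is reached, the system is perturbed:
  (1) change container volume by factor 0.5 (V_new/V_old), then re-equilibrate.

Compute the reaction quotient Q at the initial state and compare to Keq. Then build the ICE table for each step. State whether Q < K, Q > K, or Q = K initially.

Q₀ = 9.106 vs Keq = 5768 ⇒ Q<K, forward
Step 1:
                    D           L           A
  init          1.373      0.1237      0.3191
  Δ          -0.06929     -0.1039      0.1039
  eq            1.304     0.01977       0.423
  solve Keq expr → x = 0.03464; check Q = 5768
Then change container volume by factor 0.5 (V_new/V_old).
Step 2:
                    D           L           A
  init          2.607     0.03953      0.8461
  Δ         -0.009434    -0.01415     0.01415
  eq            2.598     0.02538      0.8602
  solve Keq expr → x = 0.004717; check Q = 5768

Q₀ = 9.106; Q < K (proceeds forward)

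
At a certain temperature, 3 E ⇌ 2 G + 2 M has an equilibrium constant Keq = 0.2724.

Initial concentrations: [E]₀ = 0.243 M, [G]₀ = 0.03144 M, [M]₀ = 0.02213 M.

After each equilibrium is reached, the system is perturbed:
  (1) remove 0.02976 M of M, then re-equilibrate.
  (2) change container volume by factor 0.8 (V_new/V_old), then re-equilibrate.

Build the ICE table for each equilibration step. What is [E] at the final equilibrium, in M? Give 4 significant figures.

Q₀ = 3.3737e-05 vs Keq = 0.2724 ⇒ Q<K, forward
Step 1:
                   E          G          M
  Initial      0.243    0.03144    0.02213
  Change     -0.1469    0.09796    0.09796
  Equil      0.09606     0.1294     0.1201
  solve Keq expr → x = 0.04898; check Q = 0.2724
Then remove 0.02976 M of M.
Step 2:
                   E          G          M
  Initial    0.09606     0.1294    0.09033
  Change   -0.009947   0.006631   0.006631
  Equil      0.08612      0.136    0.09696
  solve Keq expr → x = 0.003316; check Q = 0.2724
Then change container volume by factor 0.8 (V_new/V_old).
Step 3:
                   E          G          M
  Initial     0.1076       0.17     0.1212
  Change    0.004816  -0.003211  -0.003211
  Equil       0.1125     0.1668      0.118
  solve Keq expr → x = -0.001605; check Q = 0.2724

[E]_eq = 0.1125 M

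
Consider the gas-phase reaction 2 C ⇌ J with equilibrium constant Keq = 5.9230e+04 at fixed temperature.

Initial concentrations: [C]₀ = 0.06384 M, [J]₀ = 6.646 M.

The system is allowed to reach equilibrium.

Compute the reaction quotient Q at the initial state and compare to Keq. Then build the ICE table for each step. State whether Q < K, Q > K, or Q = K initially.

Q₀ = 1631 vs Keq = 5.9230e+04 ⇒ Q<K, forward
Step 1:
                   C          J
  Initial    0.06384      6.646
  Change    -0.05323    0.02661
  Equil      0.01061      6.673
  solve Keq expr → x = 0.02661; check Q = 5.9230e+04

Q₀ = 1631; Q < K (proceeds forward)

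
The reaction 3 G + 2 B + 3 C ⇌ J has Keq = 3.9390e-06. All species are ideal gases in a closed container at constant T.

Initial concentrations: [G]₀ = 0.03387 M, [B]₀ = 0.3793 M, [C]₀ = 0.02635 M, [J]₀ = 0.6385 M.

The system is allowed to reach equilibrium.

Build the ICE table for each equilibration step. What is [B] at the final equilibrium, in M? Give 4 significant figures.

Q₀ = 6.2432e+09 vs Keq = 3.9390e-06 ⇒ Q>K, reverse
Step 1:
                   G          B          C          J
  Initial    0.03387     0.3793    0.02635     0.6385
  Change       1.914      1.276      1.914    -0.6379
  Equil        1.948      1.655       1.94 5.8216e-04
  solve Keq expr → x = -0.6379; check Q = 3.9390e-06

[B]_eq = 1.655 M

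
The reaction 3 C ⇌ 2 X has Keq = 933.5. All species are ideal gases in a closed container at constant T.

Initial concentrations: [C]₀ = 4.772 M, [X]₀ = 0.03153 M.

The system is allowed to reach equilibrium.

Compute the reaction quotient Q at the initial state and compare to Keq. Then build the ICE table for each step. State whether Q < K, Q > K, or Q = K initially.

Q₀ = 9.1484e-06 vs Keq = 933.5 ⇒ Q<K, forward
Step 1:
                  C         X
  init        4.772   0.03153
  Δ          -4.556     3.037
  eq         0.2161     3.069
  solve Keq expr → x = 1.519; check Q = 933.5

Q₀ = 9.1484e-06; Q < K (proceeds forward)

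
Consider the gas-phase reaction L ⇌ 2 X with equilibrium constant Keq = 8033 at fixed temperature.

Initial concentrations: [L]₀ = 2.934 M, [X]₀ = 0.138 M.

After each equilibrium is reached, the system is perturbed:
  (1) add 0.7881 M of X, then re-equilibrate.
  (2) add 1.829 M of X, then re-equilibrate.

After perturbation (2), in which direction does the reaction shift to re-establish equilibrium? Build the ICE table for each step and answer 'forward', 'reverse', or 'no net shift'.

Q₀ = 0.006491 vs Keq = 8033 ⇒ Q<K, forward
Step 1:
                  L         X
  I           2.934     0.138
  C           -2.93     5.859
  E        0.004477     5.997
  solve Keq expr → x = 2.93; check Q = 8033
Then add 0.7881 M of X.
Step 2:
                  L         X
  I        0.004477     6.785
  C         0.00125   -0.0025
  E        0.005727     6.783
  solve Keq expr → x = -0.00125; check Q = 8033
Then add 1.829 M of X.
Step 3:
                  L         X
  I        0.005727     8.612
  C         0.00349  -0.00698
  E        0.009217     8.605
  solve Keq expr → x = -0.00349; check Q = 8033

Direction: reverse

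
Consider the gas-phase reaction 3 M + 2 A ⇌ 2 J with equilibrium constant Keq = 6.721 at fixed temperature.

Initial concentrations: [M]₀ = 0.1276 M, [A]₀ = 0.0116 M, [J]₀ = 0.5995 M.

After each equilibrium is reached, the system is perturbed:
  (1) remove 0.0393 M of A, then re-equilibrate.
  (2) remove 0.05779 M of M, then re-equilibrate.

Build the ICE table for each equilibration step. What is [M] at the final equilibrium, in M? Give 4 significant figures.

Q₀ = 1.2856e+06 vs Keq = 6.721 ⇒ Q>K, reverse
Step 1:
                  M         A         J
  I          0.1276    0.0116    0.5995
  C          0.4259     0.284    -0.284
  E          0.5535    0.2956    0.3155
  solve Keq expr → x = -0.142; check Q = 6.721
Then remove 0.0393 M of A.
Step 2:
                  M         A         J
  I          0.5535    0.2563    0.3155
  C         0.01939   0.01293  -0.01293
  E          0.5729    0.2692    0.3026
  solve Keq expr → x = -0.006463; check Q = 6.721
Then remove 0.05779 M of M.
Step 3:
                  M         A         J
  I          0.5151    0.2692    0.3026
  C          0.0212   0.01413  -0.01413
  E          0.5363    0.2833    0.2885
  solve Keq expr → x = -0.007066; check Q = 6.721

[M]_eq = 0.5363 M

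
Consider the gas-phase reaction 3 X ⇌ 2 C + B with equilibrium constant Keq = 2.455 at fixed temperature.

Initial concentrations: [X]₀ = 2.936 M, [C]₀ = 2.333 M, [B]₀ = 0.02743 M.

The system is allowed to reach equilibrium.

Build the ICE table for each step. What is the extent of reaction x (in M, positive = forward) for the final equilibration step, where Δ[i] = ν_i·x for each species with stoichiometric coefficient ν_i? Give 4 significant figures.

x = 0.5228 M

Q₀ = 0.005899 vs Keq = 2.455 ⇒ Q<K, forward
Step 1:
                   X          C          B
  init         2.936      2.333    0.02743
  Δ           -1.568      1.046     0.5228
  eq           1.368      3.379     0.5502
  solve Keq expr → x = 0.5228; check Q = 2.455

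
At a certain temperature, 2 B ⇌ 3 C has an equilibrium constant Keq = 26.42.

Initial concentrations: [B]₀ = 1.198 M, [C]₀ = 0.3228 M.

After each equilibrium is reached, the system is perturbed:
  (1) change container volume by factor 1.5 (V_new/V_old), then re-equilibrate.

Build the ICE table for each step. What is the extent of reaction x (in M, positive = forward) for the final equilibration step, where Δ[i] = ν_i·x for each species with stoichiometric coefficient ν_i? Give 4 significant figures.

x = 0.0159 M

Q₀ = 0.02344 vs Keq = 26.42 ⇒ Q<K, forward
Step 1:
                  B         C
  I           1.198    0.3228
  C          -0.821     1.232
  E           0.377     1.554
  solve Keq expr → x = 0.4105; check Q = 26.42
Then change container volume by factor 1.5 (V_new/V_old).
Step 2:
                  B         C
  I          0.2513     1.036
  C        -0.03179   0.04769
  E          0.2195     1.084
  solve Keq expr → x = 0.0159; check Q = 26.42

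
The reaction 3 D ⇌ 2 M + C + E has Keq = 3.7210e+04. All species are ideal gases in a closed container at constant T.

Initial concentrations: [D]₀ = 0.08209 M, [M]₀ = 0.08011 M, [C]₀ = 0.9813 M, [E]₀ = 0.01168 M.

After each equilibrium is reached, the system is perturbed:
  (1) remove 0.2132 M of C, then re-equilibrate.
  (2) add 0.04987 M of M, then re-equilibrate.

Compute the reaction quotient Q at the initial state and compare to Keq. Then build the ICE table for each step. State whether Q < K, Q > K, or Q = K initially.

Q₀ = 0.133 vs Keq = 3.7210e+04 ⇒ Q<K, forward
Step 1:
                  D         M         C         E
  Initial   0.08209   0.08011    0.9813   0.01168
  Change   -0.07945   0.05297   0.02648   0.02648
  Equil    0.002636    0.1331     1.008   0.03816
  solve Keq expr → x = 0.02648; check Q = 3.7210e+04
Then remove 0.2132 M of C.
Step 2:
                  D         M         C         E
  Initial  0.002636    0.1331    0.7946   0.03816
  Change  -1.9768e-04 1.3179e-04 6.5893e-05 6.5893e-05
  Equil    0.002438    0.1332    0.7947   0.03823
  solve Keq expr → x = 6.5893e-05; check Q = 3.7210e+04
Then add 0.04987 M of M.
Step 3:
                  D         M         C         E
  Initial  0.002438    0.1831    0.7947   0.03823
  Change  5.6633e-04 -3.7755e-04 -1.8878e-04 -1.8878e-04
  Equil    0.003004    0.1827    0.7945   0.03804
  solve Keq expr → x = -1.8878e-04; check Q = 3.7210e+04

Q₀ = 0.133; Q < K (proceeds forward)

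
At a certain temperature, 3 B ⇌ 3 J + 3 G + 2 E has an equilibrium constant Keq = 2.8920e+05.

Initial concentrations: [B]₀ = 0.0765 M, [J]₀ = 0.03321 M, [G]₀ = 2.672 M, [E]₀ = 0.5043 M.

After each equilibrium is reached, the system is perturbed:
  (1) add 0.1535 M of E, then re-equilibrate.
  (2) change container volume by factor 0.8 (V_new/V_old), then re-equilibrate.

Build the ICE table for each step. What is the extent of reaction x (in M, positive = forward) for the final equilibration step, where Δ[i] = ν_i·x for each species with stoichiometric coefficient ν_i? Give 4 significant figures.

Q₀ = 0.3969 vs Keq = 2.8920e+05 ⇒ Q<K, forward
Step 1:
                   B          J          G          E
  I           0.0765    0.03321      2.672     0.5043
  C         -0.07351    0.07351    0.07351    0.04901
  E         0.002986     0.1067      2.746     0.5533
  solve Keq expr → x = 0.0245; check Q = 2.8920e+05
Then add 0.1535 M of E.
Step 2:
                   B          J          G          E
  I         0.002986     0.1067      2.746     0.7068
  C       5.1088e-04 -5.1088e-04 -5.1088e-04 -3.4059e-04
  E         0.003497     0.1062      2.745     0.7065
  solve Keq expr → x = -1.7029e-04; check Q = 2.8920e+05
Then change container volume by factor 0.8 (V_new/V_old).
Step 3:
                   B          J          G          E
  I         0.004371     0.1328      3.431     0.8831
  C         0.001871  -0.001871  -0.001871  -0.001247
  E         0.006242     0.1309      3.429     0.8818
  solve Keq expr → x = -6.2356e-04; check Q = 2.8920e+05

x = -6.2356e-04 M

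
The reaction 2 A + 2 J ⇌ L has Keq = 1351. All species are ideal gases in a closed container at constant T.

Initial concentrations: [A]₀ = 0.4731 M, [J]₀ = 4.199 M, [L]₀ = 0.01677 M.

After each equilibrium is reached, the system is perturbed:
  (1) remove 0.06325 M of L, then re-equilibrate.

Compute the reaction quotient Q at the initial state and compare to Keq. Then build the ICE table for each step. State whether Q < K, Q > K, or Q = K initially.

Q₀ = 0.004249 vs Keq = 1351 ⇒ Q<K, forward
Step 1:
                    A           J           L
  I            0.4731       4.199     0.01677
  C           -0.4694     -0.4694      0.2347
  E          0.003658        3.73      0.2515
  solve Keq expr → x = 0.2347; check Q = 1351
Then remove 0.06325 M of L.
Step 2:
                    A           J           L
  I          0.003658        3.73      0.1882
  C       -4.9081e-04 -4.9081e-04  2.4540e-04
  E          0.003167       3.729      0.1885
  solve Keq expr → x = 2.4540e-04; check Q = 1351

Q₀ = 0.004249; Q < K (proceeds forward)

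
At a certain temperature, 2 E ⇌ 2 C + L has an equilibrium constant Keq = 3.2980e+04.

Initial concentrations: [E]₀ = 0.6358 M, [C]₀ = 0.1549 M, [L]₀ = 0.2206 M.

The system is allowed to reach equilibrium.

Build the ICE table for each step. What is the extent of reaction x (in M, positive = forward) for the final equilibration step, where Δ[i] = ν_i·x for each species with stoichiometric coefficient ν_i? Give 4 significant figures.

Q₀ = 0.01309 vs Keq = 3.2980e+04 ⇒ Q<K, forward
Step 1:
                    E           C           L
  I            0.6358      0.1549      0.2206
  C           -0.6326      0.6326      0.3163
  E          0.003178      0.7875      0.5369
  solve Keq expr → x = 0.3163; check Q = 3.2980e+04

x = 0.3163 M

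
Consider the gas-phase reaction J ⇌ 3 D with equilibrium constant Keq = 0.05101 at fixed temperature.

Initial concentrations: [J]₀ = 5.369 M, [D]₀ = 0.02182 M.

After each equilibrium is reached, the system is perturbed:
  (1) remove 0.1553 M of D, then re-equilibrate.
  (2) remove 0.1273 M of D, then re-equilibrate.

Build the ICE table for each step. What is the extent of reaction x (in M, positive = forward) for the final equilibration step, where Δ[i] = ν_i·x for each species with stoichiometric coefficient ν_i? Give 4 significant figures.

Q₀ = 1.9350e-06 vs Keq = 0.05101 ⇒ Q<K, forward
Step 1:
                  J         D
  I           5.369   0.02182
  C         -0.2064    0.6192
  E           5.163     0.641
  solve Keq expr → x = 0.2064; check Q = 0.05101
Then remove 0.1553 M of D.
Step 2:
                  J         D
  I           5.163    0.4857
  C        -0.05106    0.1532
  E           5.112    0.6389
  solve Keq expr → x = 0.05106; check Q = 0.05101
Then remove 0.1273 M of D.
Step 3:
                  J         D
  I           5.112    0.5116
  C        -0.04185    0.1256
  E            5.07    0.6371
  solve Keq expr → x = 0.04185; check Q = 0.05101

x = 0.04185 M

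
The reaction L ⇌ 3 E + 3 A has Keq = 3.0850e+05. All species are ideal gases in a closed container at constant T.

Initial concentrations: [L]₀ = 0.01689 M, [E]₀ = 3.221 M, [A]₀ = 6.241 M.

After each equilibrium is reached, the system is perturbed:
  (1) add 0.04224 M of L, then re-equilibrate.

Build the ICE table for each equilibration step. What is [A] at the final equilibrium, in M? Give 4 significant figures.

[A]_eq = 6.329 M

Q₀ = 4.8096e+05 vs Keq = 3.0850e+05 ⇒ Q>K, reverse
Step 1:
                    L           E           A
  Initial     0.01689       3.221       6.241
  Change     0.008507    -0.02552    -0.02552
  Equil        0.0254       3.195       6.215
  solve Keq expr → x = -0.008507; check Q = 3.0850e+05
Then add 0.04224 M of L.
Step 2:
                    L           E           A
  Initial     0.06764       3.195       6.215
  Change     -0.03786      0.1136      0.1136
  Equil       0.02978       3.309       6.329
  solve Keq expr → x = 0.03786; check Q = 3.0850e+05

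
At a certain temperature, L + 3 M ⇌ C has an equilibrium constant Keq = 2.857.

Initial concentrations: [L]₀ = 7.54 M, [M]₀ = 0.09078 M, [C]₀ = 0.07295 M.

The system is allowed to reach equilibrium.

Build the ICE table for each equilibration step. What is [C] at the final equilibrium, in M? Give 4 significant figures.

[C]_eq = 0.05711 M

Q₀ = 12.93 vs Keq = 2.857 ⇒ Q>K, reverse
Step 1:
                   L          M          C
  I             7.54    0.09078    0.07295
  C          0.01584    0.04752   -0.01584
  E            7.556     0.1383    0.05711
  solve Keq expr → x = -0.01584; check Q = 2.857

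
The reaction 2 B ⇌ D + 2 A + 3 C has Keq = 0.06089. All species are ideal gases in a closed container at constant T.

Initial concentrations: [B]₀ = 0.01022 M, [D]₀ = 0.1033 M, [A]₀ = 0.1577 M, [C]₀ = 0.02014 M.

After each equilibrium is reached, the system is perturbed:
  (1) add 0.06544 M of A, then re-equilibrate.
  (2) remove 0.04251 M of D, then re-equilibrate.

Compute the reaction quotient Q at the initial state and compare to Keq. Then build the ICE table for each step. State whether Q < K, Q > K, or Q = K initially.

Q₀ = 2.0093e-04 vs Keq = 0.06089 ⇒ Q<K, forward
Step 1:
                  B         D         A         C
  init      0.01022    0.1033    0.1577   0.02014
  Δ       -0.008865  0.004433  0.008865    0.0133
  eq       0.001355    0.1077    0.1666   0.03344
  solve Keq expr → x = 0.004433; check Q = 0.06089
Then add 0.06544 M of A.
Step 2:
                  B         D         A         C
  init     0.001355    0.1077     0.232   0.03344
  Δ       4.6752e-04 -2.3376e-04 -4.6752e-04 -7.0128e-04
  eq       0.001822    0.1075    0.2315   0.03274
  solve Keq expr → x = -2.3376e-04; check Q = 0.06089
Then remove 0.04251 M of D.
Step 3:
                  B         D         A         C
  init     0.001822   0.06499    0.2315   0.03274
  Δ       -3.6533e-04 1.8267e-04 3.6533e-04 5.4800e-04
  eq       0.001457   0.06517    0.2319   0.03328
  solve Keq expr → x = 1.8267e-04; check Q = 0.06089

Q₀ = 2.0093e-04; Q < K (proceeds forward)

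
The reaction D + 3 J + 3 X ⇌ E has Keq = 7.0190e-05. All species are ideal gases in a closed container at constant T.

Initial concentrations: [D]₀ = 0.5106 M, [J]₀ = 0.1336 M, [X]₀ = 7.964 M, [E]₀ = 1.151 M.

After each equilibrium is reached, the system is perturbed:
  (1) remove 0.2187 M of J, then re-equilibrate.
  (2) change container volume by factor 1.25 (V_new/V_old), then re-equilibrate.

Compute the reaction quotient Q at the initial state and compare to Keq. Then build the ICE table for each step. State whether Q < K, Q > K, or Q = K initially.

Q₀ = 1.871; Q > K (proceeds reverse)

Q₀ = 1.871 vs Keq = 7.0190e-05 ⇒ Q>K, reverse
Step 1:
                    D           J           X           E
  Initial      0.5106      0.1336       7.964       1.151
  Change       0.6059       1.818       1.818     -0.6059
  Equil         1.117       1.951       9.782      0.5451
  solve Keq expr → x = -0.6059; check Q = 7.0190e-05
Then remove 0.2187 M of J.
Step 2:
                    D           J           X           E
  Initial       1.117       1.733       9.782      0.5451
  Change       0.0409      0.1227      0.1227     -0.0409
  Equil         1.157       1.855       9.904      0.5042
  solve Keq expr → x = -0.0409; check Q = 7.0190e-05
Then change container volume by factor 1.25 (V_new/V_old).
Step 3:
                    D           J           X           E
  Initial      0.9259       1.484       7.924      0.4033
  Change       0.1276      0.3827      0.3827     -0.1276
  Equil         1.054       1.867       8.306      0.2758
  solve Keq expr → x = -0.1276; check Q = 7.0190e-05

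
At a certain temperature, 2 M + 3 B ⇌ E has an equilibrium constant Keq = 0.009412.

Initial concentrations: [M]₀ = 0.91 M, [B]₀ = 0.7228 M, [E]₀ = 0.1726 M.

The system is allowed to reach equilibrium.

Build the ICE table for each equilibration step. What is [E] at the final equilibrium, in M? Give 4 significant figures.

[E]_eq = 0.0223 M

Q₀ = 0.552 vs Keq = 0.009412 ⇒ Q>K, reverse
Step 1:
                    M           B           E
  I              0.91      0.7228      0.1726
  C            0.3006      0.4509     -0.1503
  E             1.211       1.174      0.0223
  solve Keq expr → x = -0.1503; check Q = 0.009412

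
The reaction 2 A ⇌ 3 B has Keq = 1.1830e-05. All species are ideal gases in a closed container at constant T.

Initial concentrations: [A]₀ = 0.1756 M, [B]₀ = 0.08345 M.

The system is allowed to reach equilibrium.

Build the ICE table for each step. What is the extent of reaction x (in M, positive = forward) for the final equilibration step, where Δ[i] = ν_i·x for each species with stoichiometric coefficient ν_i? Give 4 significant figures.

Q₀ = 0.01885 vs Keq = 1.1830e-05 ⇒ Q>K, reverse
Step 1:
                    A           B
  I            0.1756     0.08345
  C              0.05    -0.07501
  E            0.2256    0.008444
  solve Keq expr → x = -0.025; check Q = 1.1830e-05

x = -0.025 M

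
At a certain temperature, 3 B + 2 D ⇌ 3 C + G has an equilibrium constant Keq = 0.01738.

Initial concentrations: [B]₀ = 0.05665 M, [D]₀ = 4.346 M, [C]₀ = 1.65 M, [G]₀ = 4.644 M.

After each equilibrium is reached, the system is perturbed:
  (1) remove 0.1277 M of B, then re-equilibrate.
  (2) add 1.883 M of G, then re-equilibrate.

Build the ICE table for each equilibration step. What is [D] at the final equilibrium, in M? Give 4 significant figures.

[D]_eq = 5.134 M

Q₀ = 6075 vs Keq = 0.01738 ⇒ Q>K, reverse
Step 1:
                    B           D           C           G
  init        0.05665       4.346        1.65       4.644
  Δ             1.103      0.7353      -1.103     -0.3677
  eq             1.16       5.081       0.547       4.276
  solve Keq expr → x = -0.3677; check Q = 0.01738
Then remove 0.1277 M of B.
Step 2:
                    B           D           C           G
  init          1.032       5.081       0.547       4.276
  Δ           0.03939     0.02626    -0.03939    -0.01313
  eq            1.071       5.108      0.5076       4.263
  solve Keq expr → x = -0.01313; check Q = 0.01738
Then add 1.883 M of G.
Step 3:
                    B           D           C           G
  init          1.071       5.108      0.5076       6.146
  Δ           0.03968     0.02646    -0.03968    -0.01323
  eq            1.111       5.134      0.4679       6.133
  solve Keq expr → x = -0.01323; check Q = 0.01738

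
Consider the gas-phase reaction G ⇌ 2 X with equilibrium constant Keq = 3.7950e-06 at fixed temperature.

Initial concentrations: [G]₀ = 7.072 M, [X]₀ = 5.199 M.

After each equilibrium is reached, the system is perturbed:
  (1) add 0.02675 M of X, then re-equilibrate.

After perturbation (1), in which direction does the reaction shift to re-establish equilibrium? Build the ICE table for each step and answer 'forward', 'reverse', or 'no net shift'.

Q₀ = 3.822 vs Keq = 3.7950e-06 ⇒ Q>K, reverse
Step 1:
                  G         X
  init        7.072     5.199
  Δ           2.596    -5.193
  eq          9.668  0.006057
  solve Keq expr → x = -2.596; check Q = 3.7950e-06
Then add 0.02675 M of X.
Step 2:
                  G         X
  init        9.668   0.03281
  Δ         0.01337  -0.02675
  eq          9.682  0.006062
  solve Keq expr → x = -0.01337; check Q = 3.7950e-06

Direction: reverse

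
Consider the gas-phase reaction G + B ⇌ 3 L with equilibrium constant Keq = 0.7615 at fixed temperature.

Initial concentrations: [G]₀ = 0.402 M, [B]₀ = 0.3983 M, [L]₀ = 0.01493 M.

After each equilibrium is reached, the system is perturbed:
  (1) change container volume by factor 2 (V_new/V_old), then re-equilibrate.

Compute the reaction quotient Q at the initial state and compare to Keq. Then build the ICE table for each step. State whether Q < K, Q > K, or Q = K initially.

Q₀ = 2.0785e-05 vs Keq = 0.7615 ⇒ Q<K, forward
Step 1:
                  G         B         L
  Initial     0.402    0.3983   0.01493
  Change    -0.1241   -0.1241    0.3722
  Equil      0.2779    0.2742    0.3872
  solve Keq expr → x = 0.1241; check Q = 0.7615
Then change container volume by factor 2 (V_new/V_old).
Step 2:
                  G         B         L
  Initial     0.139    0.1371    0.1936
  Change   -0.01199  -0.01199   0.03598
  Equil       0.127    0.1251    0.2296
  solve Keq expr → x = 0.01199; check Q = 0.7615

Q₀ = 2.0785e-05; Q < K (proceeds forward)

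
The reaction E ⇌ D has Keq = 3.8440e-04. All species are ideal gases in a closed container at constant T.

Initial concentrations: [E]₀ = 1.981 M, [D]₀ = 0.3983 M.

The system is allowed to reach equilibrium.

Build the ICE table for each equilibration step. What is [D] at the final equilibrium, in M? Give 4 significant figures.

Q₀ = 0.2011 vs Keq = 3.8440e-04 ⇒ Q>K, reverse
Step 1:
                  E         D
  I           1.981    0.3983
  C          0.3974   -0.3974
  E           2.378 9.1425e-04
  solve Keq expr → x = -0.3974; check Q = 3.8440e-04

[D]_eq = 9.1425e-04 M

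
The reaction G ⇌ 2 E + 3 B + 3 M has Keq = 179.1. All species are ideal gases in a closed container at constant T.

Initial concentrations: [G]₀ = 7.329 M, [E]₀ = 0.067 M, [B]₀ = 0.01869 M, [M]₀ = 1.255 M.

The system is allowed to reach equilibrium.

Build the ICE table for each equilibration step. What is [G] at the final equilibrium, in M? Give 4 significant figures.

[G]_eq = 6.584 M

Q₀ = 7.9043e-09 vs Keq = 179.1 ⇒ Q<K, forward
Step 1:
                   G          E          B          M
  Initial      7.329      0.067    0.01869      1.255
  Change      -0.745       1.49      2.235      2.235
  Equil        6.584      1.557      2.254       3.49
  solve Keq expr → x = 0.745; check Q = 179.1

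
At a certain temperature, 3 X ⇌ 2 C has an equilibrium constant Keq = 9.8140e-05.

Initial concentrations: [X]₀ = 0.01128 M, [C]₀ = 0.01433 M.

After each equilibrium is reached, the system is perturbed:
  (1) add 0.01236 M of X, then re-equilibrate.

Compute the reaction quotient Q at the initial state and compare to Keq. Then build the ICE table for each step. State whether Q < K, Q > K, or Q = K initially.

Q₀ = 143.1; Q > K (proceeds reverse)

Q₀ = 143.1 vs Keq = 9.8140e-05 ⇒ Q>K, reverse
Step 1:
                  X         C
  I         0.01128   0.01433
  C         0.02141  -0.01427
  E         0.03269 5.8545e-05
  solve Keq expr → x = -0.007136; check Q = 9.8140e-05
Then add 0.01236 M of X.
Step 2:
                  X         C
  I         0.04505 5.8545e-05
  C       -5.4002e-05 3.6001e-05
  E         0.04499 9.4546e-05
  solve Keq expr → x = 1.8001e-05; check Q = 9.8140e-05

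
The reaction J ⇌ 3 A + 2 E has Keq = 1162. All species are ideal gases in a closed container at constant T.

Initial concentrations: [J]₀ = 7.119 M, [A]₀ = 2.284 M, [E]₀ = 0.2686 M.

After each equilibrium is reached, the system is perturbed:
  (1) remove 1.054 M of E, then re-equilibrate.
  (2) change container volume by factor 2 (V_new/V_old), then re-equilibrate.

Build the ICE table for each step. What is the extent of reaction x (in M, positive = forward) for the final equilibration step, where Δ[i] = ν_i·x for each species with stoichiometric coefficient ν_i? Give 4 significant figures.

x = 0.6922 M

Q₀ = 0.1207 vs Keq = 1162 ⇒ Q<K, forward
Step 1:
                   J          A          E
  I            7.119      2.284     0.2686
  C           -1.761      5.283      3.522
  E            5.358      7.567      3.791
  solve Keq expr → x = 1.761; check Q = 1162
Then remove 1.054 M of E.
Step 2:
                   J          A          E
  I            5.358      7.567      2.737
  C          -0.2439     0.7318     0.4878
  E            5.114      8.299      3.224
  solve Keq expr → x = 0.2439; check Q = 1162
Then change container volume by factor 2 (V_new/V_old).
Step 3:
                   J          A          E
  I            2.557      4.149      1.612
  C          -0.6922      2.076      1.384
  E            1.865      6.226      2.997
  solve Keq expr → x = 0.6922; check Q = 1162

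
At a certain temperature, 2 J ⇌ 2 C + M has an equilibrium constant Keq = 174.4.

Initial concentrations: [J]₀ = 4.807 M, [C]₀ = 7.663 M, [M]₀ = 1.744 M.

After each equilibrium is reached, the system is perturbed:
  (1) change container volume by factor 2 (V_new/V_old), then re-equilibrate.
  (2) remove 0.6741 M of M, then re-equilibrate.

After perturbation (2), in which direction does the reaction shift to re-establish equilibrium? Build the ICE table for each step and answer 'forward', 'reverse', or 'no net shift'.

Direction: forward

Q₀ = 4.432 vs Keq = 174.4 ⇒ Q<K, forward
Step 1:
                   J          C          M
  I            4.807      7.663      1.744
  C           -3.282      3.282      1.641
  E            1.525      10.95      3.385
  solve Keq expr → x = 1.641; check Q = 174.4
Then change container volume by factor 2 (V_new/V_old).
Step 2:
                   J          C          M
  I           0.7624      5.473      1.693
  C          -0.1893     0.1893    0.09464
  E           0.5732      5.662      1.787
  solve Keq expr → x = 0.09464; check Q = 174.4
Then remove 0.6741 M of M.
Step 3:
                   J          C          M
  I           0.5732      5.662      1.113
  C          -0.1022     0.1022    0.05111
  E           0.4709      5.764      1.164
  solve Keq expr → x = 0.05111; check Q = 174.4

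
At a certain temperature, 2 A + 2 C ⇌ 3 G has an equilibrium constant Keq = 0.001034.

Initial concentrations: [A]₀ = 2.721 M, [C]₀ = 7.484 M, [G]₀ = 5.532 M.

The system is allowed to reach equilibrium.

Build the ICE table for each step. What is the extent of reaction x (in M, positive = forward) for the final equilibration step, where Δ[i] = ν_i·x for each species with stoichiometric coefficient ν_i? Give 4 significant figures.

Q₀ = 0.4082 vs Keq = 0.001034 ⇒ Q>K, reverse
Step 1:
                   A          C          G
  Initial      2.721      7.484      5.532
  Change       2.709      2.709     -4.063
  Equil         5.43      10.19      1.469
  solve Keq expr → x = -1.354; check Q = 0.001034

x = -1.354 M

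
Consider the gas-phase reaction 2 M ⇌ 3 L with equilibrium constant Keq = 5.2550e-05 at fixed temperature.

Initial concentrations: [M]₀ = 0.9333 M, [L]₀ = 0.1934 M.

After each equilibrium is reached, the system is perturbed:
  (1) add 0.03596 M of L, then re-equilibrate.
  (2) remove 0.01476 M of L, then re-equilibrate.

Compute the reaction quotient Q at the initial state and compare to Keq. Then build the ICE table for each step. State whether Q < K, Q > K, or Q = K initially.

Q₀ = 0.008305 vs Keq = 5.2550e-05 ⇒ Q>K, reverse
Step 1:
                    M           L
  Initial      0.9333      0.1934
  Change       0.1034      -0.155
  Equil         1.037     0.03837
  solve Keq expr → x = -0.05168; check Q = 5.2550e-05
Then add 0.03596 M of L.
Step 2:
                    M           L
  Initial       1.037     0.07433
  Change      0.02359    -0.03538
  Equil          1.06     0.03895
  solve Keq expr → x = -0.01179; check Q = 5.2550e-05
Then remove 0.01476 M of L.
Step 3:
                    M           L
  Initial        1.06     0.02419
  Change    -0.009682     0.01452
  Equil         1.051     0.03871
  solve Keq expr → x = 0.004841; check Q = 5.2550e-05

Q₀ = 0.008305; Q > K (proceeds reverse)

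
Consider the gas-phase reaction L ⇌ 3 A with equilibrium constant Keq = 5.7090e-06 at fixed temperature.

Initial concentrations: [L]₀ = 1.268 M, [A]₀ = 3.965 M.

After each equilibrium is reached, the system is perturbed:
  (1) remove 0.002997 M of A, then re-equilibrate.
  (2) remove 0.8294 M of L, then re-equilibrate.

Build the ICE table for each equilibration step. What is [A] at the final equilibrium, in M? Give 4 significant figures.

[A]_eq = 0.02155 M

Q₀ = 49.16 vs Keq = 5.7090e-06 ⇒ Q>K, reverse
Step 1:
                   L          A
  init         1.268      3.965
  Δ            1.313      -3.94
  eq           2.581    0.02452
  solve Keq expr → x = -1.313; check Q = 5.7090e-06
Then remove 0.002997 M of A.
Step 2:
                   L          A
  init         2.581    0.02152
  Δ       -9.9795e-04   0.002994
  eq            2.58    0.02451
  solve Keq expr → x = 9.9795e-04; check Q = 5.7090e-06
Then remove 0.8294 M of L.
Step 3:
                   L          A
  init         1.751    0.02451
  Δ       9.8938e-04  -0.002968
  eq           1.752    0.02155
  solve Keq expr → x = -9.8938e-04; check Q = 5.7090e-06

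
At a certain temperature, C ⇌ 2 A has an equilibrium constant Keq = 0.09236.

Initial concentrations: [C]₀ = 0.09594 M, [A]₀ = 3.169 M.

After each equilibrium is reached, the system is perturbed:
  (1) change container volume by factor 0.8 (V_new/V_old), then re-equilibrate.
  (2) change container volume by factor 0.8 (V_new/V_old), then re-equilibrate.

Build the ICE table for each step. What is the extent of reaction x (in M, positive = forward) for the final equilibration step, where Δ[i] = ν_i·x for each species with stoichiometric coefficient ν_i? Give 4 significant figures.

x = -0.02628 M

Q₀ = 104.7 vs Keq = 0.09236 ⇒ Q>K, reverse
Step 1:
                  C         A
  I         0.09594     3.169
  C           1.399    -2.797
  E           1.495    0.3715
  solve Keq expr → x = -1.399; check Q = 0.09236
Then change container volume by factor 0.8 (V_new/V_old).
Step 2:
                  C         A
  I           1.868    0.4644
  C         0.02323  -0.04646
  E           1.892     0.418
  solve Keq expr → x = -0.02323; check Q = 0.09236
Then change container volume by factor 0.8 (V_new/V_old).
Step 3:
                  C         A
  I           2.364    0.5225
  C         0.02628  -0.05257
  E           2.391    0.4699
  solve Keq expr → x = -0.02628; check Q = 0.09236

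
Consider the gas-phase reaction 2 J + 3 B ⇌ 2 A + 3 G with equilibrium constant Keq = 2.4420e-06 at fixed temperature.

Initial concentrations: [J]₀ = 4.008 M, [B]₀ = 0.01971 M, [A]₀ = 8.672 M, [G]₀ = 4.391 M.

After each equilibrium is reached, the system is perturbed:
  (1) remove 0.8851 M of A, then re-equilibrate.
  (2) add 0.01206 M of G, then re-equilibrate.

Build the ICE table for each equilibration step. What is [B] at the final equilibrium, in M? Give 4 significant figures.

Q₀ = 5.1762e+07 vs Keq = 2.4420e-06 ⇒ Q>K, reverse
Step 1:
                    J           B           A           G
  init          4.008     0.01971       8.672       4.391
  Δ             2.884       4.325      -2.884      -4.325
  eq            6.892       4.345       5.788     0.06573
  solve Keq expr → x = -1.442; check Q = 2.4420e-06
Then remove 0.8851 M of A.
Step 2:
                    J           B           A           G
  init          6.892       4.345       4.903     0.06573
  Δ         -0.004985   -0.007477    0.004985    0.007477
  eq            6.887       4.338       4.908      0.0732
  solve Keq expr → x = 0.002492; check Q = 2.4420e-06
Then add 0.01206 M of G.
Step 3:
                    J           B           A           G
  init          6.887       4.338       4.908     0.08526
  Δ          0.007819     0.01173   -0.007819    -0.01173
  eq            6.894       4.349       4.901     0.07353
  solve Keq expr → x = -0.003909; check Q = 2.4420e-06

[B]_eq = 4.349 M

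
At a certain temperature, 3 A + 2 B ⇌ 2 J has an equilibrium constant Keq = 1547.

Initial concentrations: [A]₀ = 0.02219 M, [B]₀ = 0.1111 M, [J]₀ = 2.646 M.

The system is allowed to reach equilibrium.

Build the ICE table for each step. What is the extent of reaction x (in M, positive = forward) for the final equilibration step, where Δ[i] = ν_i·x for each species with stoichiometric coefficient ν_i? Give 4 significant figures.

Q₀ = 5.1913e+07 vs Keq = 1547 ⇒ Q>K, reverse
Step 1:
                   A          B          J
  init       0.02219     0.1111      2.646
  Δ           0.3128     0.2085    -0.2085
  eq           0.335     0.3196      2.437
  solve Keq expr → x = -0.1043; check Q = 1547

x = -0.1043 M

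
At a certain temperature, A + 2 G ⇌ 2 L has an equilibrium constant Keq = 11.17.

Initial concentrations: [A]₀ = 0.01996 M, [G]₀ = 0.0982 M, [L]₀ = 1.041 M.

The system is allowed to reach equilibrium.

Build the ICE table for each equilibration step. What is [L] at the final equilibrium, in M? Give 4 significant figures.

Q₀ = 5630 vs Keq = 11.17 ⇒ Q>K, reverse
Step 1:
                    A           G           L
  init        0.01996      0.0982       1.041
  Δ            0.1794      0.3589     -0.3589
  eq           0.1994      0.4571      0.6821
  solve Keq expr → x = -0.1794; check Q = 11.17

[L]_eq = 0.6821 M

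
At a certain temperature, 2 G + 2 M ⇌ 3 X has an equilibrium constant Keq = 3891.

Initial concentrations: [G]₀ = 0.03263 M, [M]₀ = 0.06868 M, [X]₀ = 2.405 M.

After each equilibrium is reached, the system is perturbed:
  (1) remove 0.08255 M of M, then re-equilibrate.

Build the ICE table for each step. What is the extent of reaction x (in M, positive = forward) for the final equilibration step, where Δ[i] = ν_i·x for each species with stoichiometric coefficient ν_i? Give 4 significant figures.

Q₀ = 2.7698e+06 vs Keq = 3891 ⇒ Q>K, reverse
Step 1:
                    G           M           X
  I           0.03263     0.06868       2.405
  C            0.1744      0.1744     -0.2615
  E             0.207       0.243       2.143
  solve Keq expr → x = -0.08718; check Q = 3891
Then remove 0.08255 M of M.
Step 2:
                    G           M           X
  I             0.207      0.1605       2.143
  C           0.03736     0.03736    -0.05605
  E            0.2444      0.1979       2.087
  solve Keq expr → x = -0.01868; check Q = 3891

x = -0.01868 M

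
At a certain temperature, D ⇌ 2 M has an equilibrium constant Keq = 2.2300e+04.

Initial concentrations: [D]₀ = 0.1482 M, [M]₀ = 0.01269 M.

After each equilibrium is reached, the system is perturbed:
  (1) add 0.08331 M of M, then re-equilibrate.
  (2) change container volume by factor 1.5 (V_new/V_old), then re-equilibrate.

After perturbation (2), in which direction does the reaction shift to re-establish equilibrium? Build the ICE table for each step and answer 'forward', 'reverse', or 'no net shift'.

Q₀ = 0.001087 vs Keq = 2.2300e+04 ⇒ Q<K, forward
Step 1:
                    D           M
  I            0.1482     0.01269
  C           -0.1482      0.2964
  E        4.2839e-06      0.3091
  solve Keq expr → x = 0.1482; check Q = 2.2300e+04
Then add 0.08331 M of M.
Step 2:
                    D           M
  I        4.2839e-06      0.3924
  C        2.6204e-06 -5.2409e-06
  E        6.9043e-06      0.3924
  solve Keq expr → x = -2.6204e-06; check Q = 2.2300e+04
Then change container volume by factor 1.5 (V_new/V_old).
Step 3:
                    D           M
  I        4.6029e-06      0.2616
  C       -1.5342e-06  3.0685e-06
  E        3.0687e-06      0.2616
  solve Keq expr → x = 1.5342e-06; check Q = 2.2300e+04

Direction: forward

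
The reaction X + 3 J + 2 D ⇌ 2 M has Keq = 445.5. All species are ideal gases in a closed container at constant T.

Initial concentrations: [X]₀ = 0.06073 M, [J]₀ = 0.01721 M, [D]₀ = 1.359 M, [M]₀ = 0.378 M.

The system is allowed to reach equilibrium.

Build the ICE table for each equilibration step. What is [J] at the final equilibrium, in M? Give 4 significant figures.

Q₀ = 2.4992e+05 vs Keq = 445.5 ⇒ Q>K, reverse
Step 1:
                   X          J          D          M
  init       0.06073    0.01721      1.359      0.378
  Δ          0.03007    0.09022    0.06015   -0.06015
  eq          0.0908     0.1074      1.419     0.3179
  solve Keq expr → x = -0.03007; check Q = 445.5

[J]_eq = 0.1074 M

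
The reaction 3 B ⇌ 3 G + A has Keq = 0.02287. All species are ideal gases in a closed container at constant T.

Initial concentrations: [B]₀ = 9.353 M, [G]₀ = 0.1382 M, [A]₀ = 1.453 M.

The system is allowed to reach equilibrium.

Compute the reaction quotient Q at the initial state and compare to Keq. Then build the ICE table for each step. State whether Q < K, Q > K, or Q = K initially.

Q₀ = 4.6875e-06 vs Keq = 0.02287 ⇒ Q<K, forward
Step 1:
                    B           G           A
  Initial       9.353      0.1382       1.453
  Change       -1.609       1.609      0.5365
  Equil         7.744       1.748       1.989
  solve Keq expr → x = 0.5365; check Q = 0.02287

Q₀ = 4.6875e-06; Q < K (proceeds forward)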